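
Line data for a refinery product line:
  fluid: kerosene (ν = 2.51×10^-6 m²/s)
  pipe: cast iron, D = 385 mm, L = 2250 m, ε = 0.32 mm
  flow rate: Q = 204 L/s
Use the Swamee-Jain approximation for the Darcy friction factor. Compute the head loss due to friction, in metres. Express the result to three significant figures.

V = 4Q/(πD²) = 4·0.204/(π·0.385²) = 1.752 m/s
Re = VD/ν = 1.752·0.385/2.51×10^-6 = 2.69×10^5 → turbulent
ε/D = 0.32/385 = 8.31×10^-4
Swamee-Jain: f = 0.02013
h_f = f(L/D)V²/(2g) = 0.02013·(2250/0.385)·1.752²/(2·9.81) = 18.41 m

h_f ≈ 18.4 m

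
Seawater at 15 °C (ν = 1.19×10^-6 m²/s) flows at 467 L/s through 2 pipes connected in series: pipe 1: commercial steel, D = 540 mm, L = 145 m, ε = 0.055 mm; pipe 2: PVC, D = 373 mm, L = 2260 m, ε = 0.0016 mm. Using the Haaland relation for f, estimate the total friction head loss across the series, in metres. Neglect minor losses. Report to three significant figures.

H ≈ 63.5 m

Pipe 1: V = 2.039 m/s, Re = 9.25×10^5, ε/D = 1.02×10^-4, f = 0.01344, h_1 = f(L/D)V²/2g = 0.7647 m
Pipe 2: V = 4.274 m/s, Re = 1.34×10^6, ε/D = 4.29×10^-6, f = 0.01113, h_2 = f(L/D)V²/2g = 62.76 m
Series → Q common, losses add: H = Σh = 63.52 m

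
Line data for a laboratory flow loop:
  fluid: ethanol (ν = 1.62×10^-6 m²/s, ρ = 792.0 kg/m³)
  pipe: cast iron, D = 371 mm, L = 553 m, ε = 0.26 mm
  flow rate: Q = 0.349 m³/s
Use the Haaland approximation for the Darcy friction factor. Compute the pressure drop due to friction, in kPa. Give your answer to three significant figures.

Δp ≈ 114 kPa

V = 4Q/(πD²) = 4·0.349/(π·0.371²) = 3.228 m/s
Re = VD/ν = 3.228·0.371/1.62×10^-6 = 7.39×10^5 → turbulent
ε/D = 0.26/371 = 7.01×10^-4
Haaland: f = 0.01854
h_f = f(L/D)V²/(2g) = 0.01854·(553/0.371)·3.228²/(2·9.81) = 14.68 m
Δp = ρg·h_f = 792.0·9.81·14.68 = 114.0 kPa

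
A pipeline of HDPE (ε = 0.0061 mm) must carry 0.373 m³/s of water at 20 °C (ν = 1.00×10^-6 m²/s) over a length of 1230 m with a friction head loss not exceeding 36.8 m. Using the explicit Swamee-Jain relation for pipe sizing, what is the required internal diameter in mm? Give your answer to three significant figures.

D ≈ 340 mm

Swamee-Jain (Type III): D = 0.66·[ε^1.25·(LQ²/(gh_f))^4.75 + ν·Q^9.4·(L/(gh_f))^5.2]^0.04
LQ²/(gh_f) = 0.4740; L/(gh_f) = 3.407
Term 1 = ε^1.25·(…)^4.75 = 8.74×10^-9; Term 2 = ν·Q^9.4·(…)^5.2 = 5.53×10^-8
D = 0.66·(8.74×10^-9 + 5.53×10^-8)^0.04 = 0.3402 m = 340 mm
Check: V = 4.10 m/s, Re = 1.40×10^6, f = 0.01150, h_f = 35.7 m ≈ 36.8 m ✓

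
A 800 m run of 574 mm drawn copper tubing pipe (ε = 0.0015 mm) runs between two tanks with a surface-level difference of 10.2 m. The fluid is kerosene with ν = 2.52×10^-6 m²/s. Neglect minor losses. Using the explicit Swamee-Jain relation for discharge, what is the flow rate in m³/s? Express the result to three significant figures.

Q ≈ 0.888 m³/s

Swamee-Jain (Type II): Q = -0.965·√(gD⁵h_f/L)·ln[ε/(3.7D) + √(3.17ν²L/(gD³h_f))]
√(gD⁵h_f/L) = √(9.81·0.574⁵·10.2/800) = 0.08828
ε/(3.7D) = 7.06×10^-7; √(3.17ν²L/(gD³h_f)) = 2.92×10^-5
Q = -0.965·0.08828·ln(2.988×10^-5) = 0.8876 m³/s
Check: V = 3.43 m/s, Re = 7.81×10^5, f = 0.01216, h_f = 10.2 m ≈ 10.2 m ✓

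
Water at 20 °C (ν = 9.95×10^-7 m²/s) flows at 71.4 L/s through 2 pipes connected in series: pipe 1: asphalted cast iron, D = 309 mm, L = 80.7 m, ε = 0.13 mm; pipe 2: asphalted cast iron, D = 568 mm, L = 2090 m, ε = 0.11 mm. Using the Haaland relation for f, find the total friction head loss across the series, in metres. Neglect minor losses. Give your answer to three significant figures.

Pipe 1: V = 0.9521 m/s, Re = 2.96×10^5, ε/D = 4.21×10^-4, f = 0.01762, h_1 = f(L/D)V²/2g = 0.2126 m
Pipe 2: V = 0.2818 m/s, Re = 1.61×10^5, ε/D = 1.94×10^-4, f = 0.01735, h_2 = f(L/D)V²/2g = 0.2584 m
Series → Q common, losses add: H = Σh = 0.4710 m

H ≈ 0.471 m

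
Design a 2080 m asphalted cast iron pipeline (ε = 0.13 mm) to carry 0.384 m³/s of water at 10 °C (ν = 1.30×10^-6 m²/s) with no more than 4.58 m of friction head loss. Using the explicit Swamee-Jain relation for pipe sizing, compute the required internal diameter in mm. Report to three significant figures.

D ≈ 619 mm

Swamee-Jain (Type III): D = 0.66·[ε^1.25·(LQ²/(gh_f))^4.75 + ν·Q^9.4·(L/(gh_f))^5.2]^0.04
LQ²/(gh_f) = 6.826; L/(gh_f) = 46.29
Term 1 = ε^1.25·(…)^4.75 = 0.127; Term 2 = ν·Q^9.4·(…)^5.2 = 0.0737
D = 0.66·(0.127 + 0.0737)^0.04 = 0.6190 m = 619 mm
Check: V = 1.28 m/s, Re = 6.08×10^5, f = 0.01537, h_f = 4.29 m ≈ 4.58 m ✓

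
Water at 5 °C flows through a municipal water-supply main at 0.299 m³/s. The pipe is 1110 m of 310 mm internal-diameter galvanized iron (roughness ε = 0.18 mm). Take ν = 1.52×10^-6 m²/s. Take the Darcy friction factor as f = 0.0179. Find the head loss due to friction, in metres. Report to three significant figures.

h_f ≈ 51.3 m

V = 4Q/(πD²) = 4·0.299/(π·0.310²) = 3.961 m/s
h_f = f(L/D)V²/(2g) = 0.01790·(1110/0.310)·3.961²/(2·9.81) = 51.27 m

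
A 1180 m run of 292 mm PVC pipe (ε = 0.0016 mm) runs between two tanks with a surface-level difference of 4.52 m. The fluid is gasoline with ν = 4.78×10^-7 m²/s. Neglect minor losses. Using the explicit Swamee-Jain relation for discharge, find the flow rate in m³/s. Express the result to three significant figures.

Q ≈ 0.0900 m³/s

Swamee-Jain (Type II): Q = -0.965·√(gD⁵h_f/L)·ln[ε/(3.7D) + √(3.17ν²L/(gD³h_f))]
√(gD⁵h_f/L) = √(9.81·0.292⁵·4.52/1180) = 0.008931
ε/(3.7D) = 1.48×10^-6; √(3.17ν²L/(gD³h_f)) = 2.78×10^-5
Q = -0.965·0.008931·ln(2.930×10^-5) = 0.08996 m³/s
Check: V = 1.34 m/s, Re = 8.21×10^5, f = 0.01212, h_f = 4.51 m ≈ 4.52 m ✓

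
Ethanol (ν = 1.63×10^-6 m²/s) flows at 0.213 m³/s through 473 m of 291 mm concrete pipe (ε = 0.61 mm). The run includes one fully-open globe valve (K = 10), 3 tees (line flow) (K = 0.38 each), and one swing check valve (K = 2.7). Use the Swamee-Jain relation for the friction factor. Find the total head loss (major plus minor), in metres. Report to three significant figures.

H_L ≈ 27.7 m

V = 4Q/(πD²) = 3.203 m/s; V²/2g = 0.5228 m
Re = 5.72×10^5, ε/D = 0.00210 → f = 0.02413 (Swamee-Jain)
Major: h_f = f(L/D)·V²/2g = 0.02413·1625·0.5228 = 20.50 m
Minor: ΣK = 13.8; h_m = ΣK·V²/2g = 7.235 m
Total H_L = 20.50 + 7.235 = 27.74 m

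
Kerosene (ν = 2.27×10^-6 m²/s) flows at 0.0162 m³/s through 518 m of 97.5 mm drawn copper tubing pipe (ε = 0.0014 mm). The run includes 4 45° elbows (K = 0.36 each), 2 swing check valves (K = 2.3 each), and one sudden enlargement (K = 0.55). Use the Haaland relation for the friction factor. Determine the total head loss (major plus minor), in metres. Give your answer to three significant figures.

H_L ≈ 24.7 m

V = 4Q/(πD²) = 2.170 m/s; V²/2g = 0.2400 m
Re = 9.32×10^4, ε/D = 1.44×10^-5 → f = 0.01814 (Haaland)
Major: h_f = f(L/D)·V²/2g = 0.01814·5313·0.2400 = 23.13 m
Minor: ΣK = 6.59; h_m = ΣK·V²/2g = 1.581 m
Total H_L = 23.13 + 1.581 = 24.71 m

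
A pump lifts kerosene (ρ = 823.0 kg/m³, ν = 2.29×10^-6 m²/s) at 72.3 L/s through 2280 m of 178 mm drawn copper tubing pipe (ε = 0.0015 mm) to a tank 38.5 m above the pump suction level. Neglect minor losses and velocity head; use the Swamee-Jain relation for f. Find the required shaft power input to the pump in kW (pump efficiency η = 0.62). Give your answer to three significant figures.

V = 4Q/(πD²) = 2.905 m/s; Re = 2.26×10^5; ε/D = 8.43×10^-6; f = 0.01525
h_f = f(L/D)V²/2g = 84.07 m
Total head H = z + h_f = 38.5 + 84.07 = 122.6 m
P_hyd = ρgQH = 823.0·9.81·0.0723·122.6 = 71.55 kW
P_shaft = P_hyd/η = 71.55/0.62 = 115.4 kW

P_shaft ≈ 115 kW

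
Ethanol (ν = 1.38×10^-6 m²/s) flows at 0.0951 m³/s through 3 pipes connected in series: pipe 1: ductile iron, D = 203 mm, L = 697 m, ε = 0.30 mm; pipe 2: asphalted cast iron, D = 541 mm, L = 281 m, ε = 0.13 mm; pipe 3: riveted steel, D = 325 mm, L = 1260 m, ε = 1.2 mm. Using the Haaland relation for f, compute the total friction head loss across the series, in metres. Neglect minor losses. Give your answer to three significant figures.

H ≈ 40.9 m

Pipe 1: V = 2.938 m/s, Re = 4.32×10^5, ε/D = 0.00148, f = 0.02215, h_1 = f(L/D)V²/2g = 33.46 m
Pipe 2: V = 0.4137 m/s, Re = 1.62×10^5, ε/D = 2.40×10^-4, f = 0.01761, h_2 = f(L/D)V²/2g = 0.07978 m
Pipe 3: V = 1.146 m/s, Re = 2.70×10^5, ε/D = 0.00369, f = 0.02821, h_3 = f(L/D)V²/2g = 7.325 m
Series → Q common, losses add: H = Σh = 40.86 m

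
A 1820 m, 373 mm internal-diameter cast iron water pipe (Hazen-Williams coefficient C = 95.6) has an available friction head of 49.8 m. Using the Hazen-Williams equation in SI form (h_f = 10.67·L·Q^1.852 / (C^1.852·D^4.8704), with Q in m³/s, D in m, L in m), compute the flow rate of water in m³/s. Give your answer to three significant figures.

Rearranging: Q = [h_f·C^1.852·D^4.8704 / (10.67·L)]^(1/1.852)
Q = [49.8·95.6^1.852·0.373^4.8704 / (10.67·1820)]^0.540 = 0.2852 m³/s

Q ≈ 0.285 m³/s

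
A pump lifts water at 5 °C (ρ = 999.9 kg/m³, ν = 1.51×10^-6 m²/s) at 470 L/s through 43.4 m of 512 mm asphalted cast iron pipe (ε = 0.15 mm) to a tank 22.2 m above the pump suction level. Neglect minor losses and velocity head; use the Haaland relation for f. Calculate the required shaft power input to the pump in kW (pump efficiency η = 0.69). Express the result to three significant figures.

P_shaft ≈ 151 kW

V = 4Q/(πD²) = 2.283 m/s; Re = 7.74×10^5; ε/D = 2.93×10^-4; f = 0.01571
h_f = f(L/D)V²/2g = 0.3537 m
Total head H = z + h_f = 22.2 + 0.3537 = 22.55 m
P_hyd = ρgQH = 999.9·9.81·0.470·22.55 = 104.0 kW
P_shaft = P_hyd/η = 104.0/0.69 = 150.7 kW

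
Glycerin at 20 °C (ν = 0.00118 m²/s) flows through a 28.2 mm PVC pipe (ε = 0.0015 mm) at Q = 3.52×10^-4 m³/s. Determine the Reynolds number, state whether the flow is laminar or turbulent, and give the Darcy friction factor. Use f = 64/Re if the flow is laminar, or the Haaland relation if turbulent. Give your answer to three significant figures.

Re ≈ 13.5; laminar; f = 64/Re ≈ 4.75

V = 4Q/(πD²) = 0.5636 m/s
Re = VD/ν = 0.5636·0.0282/0.00118 = 13.5
Re < 2300 → laminar → f = 64/Re = 4.752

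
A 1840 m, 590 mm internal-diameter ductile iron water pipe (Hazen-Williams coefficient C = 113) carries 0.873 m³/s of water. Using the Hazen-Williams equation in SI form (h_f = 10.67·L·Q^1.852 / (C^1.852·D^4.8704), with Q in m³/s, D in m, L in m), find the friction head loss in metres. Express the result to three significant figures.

h_f ≈ 31.4 m

h_f = 10.67·1840·0.873^1.852 / (113^1.852·0.590^4.8704) = 31.44 m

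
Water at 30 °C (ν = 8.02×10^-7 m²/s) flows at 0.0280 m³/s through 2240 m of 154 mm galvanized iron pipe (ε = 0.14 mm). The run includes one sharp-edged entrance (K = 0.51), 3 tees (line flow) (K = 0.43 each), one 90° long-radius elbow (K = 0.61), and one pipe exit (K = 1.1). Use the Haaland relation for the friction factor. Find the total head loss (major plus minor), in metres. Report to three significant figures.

H_L ≈ 34.2 m

V = 4Q/(πD²) = 1.503 m/s; V²/2g = 0.1152 m
Re = 2.89×10^5, ε/D = 9.09×10^-4 → f = 0.02016 (Haaland)
Major: h_f = f(L/D)·V²/2g = 0.02016·14545·0.1152 = 33.78 m
Minor: ΣK = 3.51; h_m = ΣK·V²/2g = 0.4043 m
Total H_L = 33.78 + 0.4043 = 34.19 m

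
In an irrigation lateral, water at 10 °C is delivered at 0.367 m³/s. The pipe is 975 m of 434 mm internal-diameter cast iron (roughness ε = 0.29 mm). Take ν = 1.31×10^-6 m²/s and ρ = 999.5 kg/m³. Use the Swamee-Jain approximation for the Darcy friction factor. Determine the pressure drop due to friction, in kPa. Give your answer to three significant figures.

V = 4Q/(πD²) = 4·0.367/(π·0.434²) = 2.481 m/s
Re = VD/ν = 2.481·0.434/1.31×10^-6 = 8.22×10^5 → turbulent
ε/D = 0.29/434 = 6.68×10^-4
Swamee-Jain: f = 0.01844
h_f = f(L/D)V²/(2g) = 0.01844·(975/0.434)·2.481²/(2·9.81) = 12.99 m
Δp = ρg·h_f = 999.5·9.81·12.99 = 127.4 kPa

Δp ≈ 127 kPa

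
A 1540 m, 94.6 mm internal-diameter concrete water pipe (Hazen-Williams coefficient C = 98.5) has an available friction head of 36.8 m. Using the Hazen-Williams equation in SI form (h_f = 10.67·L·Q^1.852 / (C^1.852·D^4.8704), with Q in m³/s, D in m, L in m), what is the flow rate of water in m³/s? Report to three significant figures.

Q ≈ 0.00740 m³/s

Rearranging: Q = [h_f·C^1.852·D^4.8704 / (10.67·L)]^(1/1.852)
Q = [36.8·98.5^1.852·0.0946^4.8704 / (10.67·1540)]^0.540 = 0.007403 m³/s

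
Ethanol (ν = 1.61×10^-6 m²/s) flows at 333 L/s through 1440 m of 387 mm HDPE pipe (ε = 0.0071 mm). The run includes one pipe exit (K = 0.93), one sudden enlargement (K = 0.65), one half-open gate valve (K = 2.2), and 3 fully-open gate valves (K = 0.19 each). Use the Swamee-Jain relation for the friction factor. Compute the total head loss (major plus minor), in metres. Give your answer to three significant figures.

H_L ≈ 21.2 m

V = 4Q/(πD²) = 2.831 m/s; V²/2g = 0.4085 m
Re = 6.80×10^5, ε/D = 1.83×10^-5 → f = 0.01275 (Swamee-Jain)
Major: h_f = f(L/D)·V²/2g = 0.01275·3721·0.4085 = 19.37 m
Minor: ΣK = 4.35; h_m = ΣK·V²/2g = 1.777 m
Total H_L = 19.37 + 1.777 = 21.15 m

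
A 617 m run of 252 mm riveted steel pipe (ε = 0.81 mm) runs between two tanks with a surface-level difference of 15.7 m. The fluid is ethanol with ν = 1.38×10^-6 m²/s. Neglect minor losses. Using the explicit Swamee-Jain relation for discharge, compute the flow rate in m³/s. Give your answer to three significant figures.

Q ≈ 0.108 m³/s

Swamee-Jain (Type II): Q = -0.965·√(gD⁵h_f/L)·ln[ε/(3.7D) + √(3.17ν²L/(gD³h_f))]
√(gD⁵h_f/L) = √(9.81·0.252⁵·15.7/617) = 0.01593
ε/(3.7D) = 8.69×10^-4; √(3.17ν²L/(gD³h_f)) = 3.89×10^-5
Q = -0.965·0.01593·ln(9.076×10^-4) = 0.1077 m³/s
Check: V = 2.16 m/s, Re = 3.94×10^5, f = 0.02713, h_f = 15.8 m ≈ 15.7 m ✓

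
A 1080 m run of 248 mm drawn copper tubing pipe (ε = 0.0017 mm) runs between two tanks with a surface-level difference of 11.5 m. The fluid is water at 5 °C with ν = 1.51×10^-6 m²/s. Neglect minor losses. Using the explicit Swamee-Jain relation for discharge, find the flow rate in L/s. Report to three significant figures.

Swamee-Jain (Type II): Q = -0.965·√(gD⁵h_f/L)·ln[ε/(3.7D) + √(3.17ν²L/(gD³h_f))]
√(gD⁵h_f/L) = √(9.81·0.248⁵·11.5/1080) = 0.009899
ε/(3.7D) = 1.85×10^-6; √(3.17ν²L/(gD³h_f)) = 6.74×10^-5
Q = -0.965·0.009899·ln(6.921×10^-5) = 0.09150 m³/s
Check: V = 1.89 m/s, Re = 3.11×10^5, f = 0.01436, h_f = 11.4 m ≈ 11.5 m ✓

Q ≈ 91.5 L/s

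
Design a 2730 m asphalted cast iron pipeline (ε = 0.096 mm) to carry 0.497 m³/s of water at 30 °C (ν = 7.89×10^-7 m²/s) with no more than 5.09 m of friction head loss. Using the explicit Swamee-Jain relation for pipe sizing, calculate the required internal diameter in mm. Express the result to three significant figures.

Swamee-Jain (Type III): D = 0.66·[ε^1.25·(LQ²/(gh_f))^4.75 + ν·Q^9.4·(L/(gh_f))^5.2]^0.04
LQ²/(gh_f) = 13.50; L/(gh_f) = 54.67
Term 1 = ε^1.25·(…)^4.75 = 2.23; Term 2 = ν·Q^9.4·(…)^5.2 = 1.20
D = 0.66·(2.23 + 1.20)^0.04 = 0.6933 m = 693 mm
Check: V = 1.32 m/s, Re = 1.16×10^6, f = 0.01390, h_f = 4.83 m ≈ 5.09 m ✓

D ≈ 693 mm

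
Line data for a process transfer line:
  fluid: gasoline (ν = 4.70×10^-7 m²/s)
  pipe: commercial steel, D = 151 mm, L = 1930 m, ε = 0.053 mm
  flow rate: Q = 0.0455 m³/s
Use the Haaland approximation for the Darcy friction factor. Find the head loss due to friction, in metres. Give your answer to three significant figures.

h_f ≈ 68.0 m

V = 4Q/(πD²) = 4·0.0455/(π·0.151²) = 2.541 m/s
Re = VD/ν = 2.541·0.151/4.70×10^-7 = 8.16×10^5 → turbulent
ε/D = 0.053/151 = 3.51×10^-4
Haaland: f = 0.01616
h_f = f(L/D)V²/(2g) = 0.01616·(1930/0.151)·2.541²/(2·9.81) = 67.98 m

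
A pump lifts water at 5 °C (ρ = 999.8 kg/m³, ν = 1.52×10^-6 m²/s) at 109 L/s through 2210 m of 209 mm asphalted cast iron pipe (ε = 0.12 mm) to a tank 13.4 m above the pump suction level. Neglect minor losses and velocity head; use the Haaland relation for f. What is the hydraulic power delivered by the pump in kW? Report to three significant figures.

P_hyd ≈ 120 kW

V = 4Q/(πD²) = 3.177 m/s; Re = 4.37×10^5; ε/D = 5.74×10^-4; f = 0.01814
h_f = f(L/D)V²/2g = 98.67 m
Total head H = z + h_f = 13.4 + 98.67 = 112.1 m
P_hyd = ρgQH = 999.8·9.81·0.109·112.1 = 119.8 kW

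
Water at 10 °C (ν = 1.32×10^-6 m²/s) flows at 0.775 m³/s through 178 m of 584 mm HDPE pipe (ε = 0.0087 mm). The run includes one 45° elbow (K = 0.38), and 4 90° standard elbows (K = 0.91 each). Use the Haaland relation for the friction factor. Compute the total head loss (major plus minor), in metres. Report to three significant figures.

V = 4Q/(πD²) = 2.893 m/s; V²/2g = 0.4267 m
Re = 1.28×10^6, ε/D = 1.49×10^-5 → f = 0.01145 (Haaland)
Major: h_f = f(L/D)·V²/2g = 0.01145·304.8·0.4267 = 1.489 m
Minor: ΣK = 4.02; h_m = ΣK·V²/2g = 1.715 m
Total H_L = 1.489 + 1.715 = 3.204 m

H_L ≈ 3.20 m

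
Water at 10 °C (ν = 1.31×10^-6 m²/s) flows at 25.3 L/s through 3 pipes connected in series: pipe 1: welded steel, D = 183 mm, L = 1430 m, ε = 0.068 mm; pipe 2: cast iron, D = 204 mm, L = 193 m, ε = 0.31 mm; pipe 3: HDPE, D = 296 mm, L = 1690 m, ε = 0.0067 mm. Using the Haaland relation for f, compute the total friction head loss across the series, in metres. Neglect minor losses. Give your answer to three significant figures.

H ≈ 8.32 m

Pipe 1: V = 0.9619 m/s, Re = 1.34×10^5, ε/D = 3.72×10^-4, f = 0.01876, h_1 = f(L/D)V²/2g = 6.912 m
Pipe 2: V = 0.7741 m/s, Re = 1.21×10^5, ε/D = 0.00152, f = 0.02335, h_2 = f(L/D)V²/2g = 0.6746 m
Pipe 3: V = 0.3677 m/s, Re = 8.31×10^4, ε/D = 2.26×10^-5, f = 0.01861, h_3 = f(L/D)V²/2g = 0.7321 m
Series → Q common, losses add: H = Σh = 8.319 m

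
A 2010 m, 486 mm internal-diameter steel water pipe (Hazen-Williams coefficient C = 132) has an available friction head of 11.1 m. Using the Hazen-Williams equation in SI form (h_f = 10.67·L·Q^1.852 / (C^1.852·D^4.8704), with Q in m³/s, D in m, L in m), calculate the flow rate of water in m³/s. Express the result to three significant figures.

Rearranging: Q = [h_f·C^1.852·D^4.8704 / (10.67·L)]^(1/1.852)
Q = [11.1·132^1.852·0.486^4.8704 / (10.67·2010)]^0.540 = 0.3328 m³/s

Q ≈ 0.333 m³/s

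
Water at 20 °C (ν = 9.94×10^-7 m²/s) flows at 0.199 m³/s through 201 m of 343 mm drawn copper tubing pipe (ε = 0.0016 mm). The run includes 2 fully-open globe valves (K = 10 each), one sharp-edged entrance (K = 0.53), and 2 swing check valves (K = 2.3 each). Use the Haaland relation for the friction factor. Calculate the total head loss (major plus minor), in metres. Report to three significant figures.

V = 4Q/(πD²) = 2.154 m/s; V²/2g = 0.2364 m
Re = 7.43×10^5, ε/D = 4.66×10^-6 → f = 0.01225 (Haaland)
Major: h_f = f(L/D)·V²/2g = 0.01225·586.0·0.2364 = 1.697 m
Minor: ΣK = 25.1; h_m = ΣK·V²/2g = 5.941 m
Total H_L = 1.697 + 5.941 = 7.638 m

H_L ≈ 7.64 m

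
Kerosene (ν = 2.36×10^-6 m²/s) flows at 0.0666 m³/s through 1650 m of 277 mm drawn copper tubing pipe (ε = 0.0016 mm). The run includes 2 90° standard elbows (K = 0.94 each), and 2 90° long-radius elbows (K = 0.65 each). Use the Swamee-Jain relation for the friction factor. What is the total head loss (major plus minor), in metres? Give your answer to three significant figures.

H_L ≈ 6.49 m

V = 4Q/(πD²) = 1.105 m/s; V²/2g = 0.06225 m
Re = 1.30×10^5, ε/D = 5.78×10^-6 → f = 0.01697 (Swamee-Jain)
Major: h_f = f(L/D)·V²/2g = 0.01697·5957·0.06225 = 6.293 m
Minor: ΣK = 3.18; h_m = ΣK·V²/2g = 0.1980 m
Total H_L = 6.293 + 0.1980 = 6.491 m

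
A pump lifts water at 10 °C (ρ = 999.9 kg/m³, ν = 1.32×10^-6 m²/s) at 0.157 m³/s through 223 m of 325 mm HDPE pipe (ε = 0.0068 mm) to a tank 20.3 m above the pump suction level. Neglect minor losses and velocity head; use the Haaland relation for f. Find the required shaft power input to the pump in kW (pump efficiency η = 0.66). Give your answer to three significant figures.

V = 4Q/(πD²) = 1.893 m/s; Re = 4.66×10^5; ε/D = 2.09×10^-5; f = 0.01346
h_f = f(L/D)V²/2g = 1.687 m
Total head H = z + h_f = 20.3 + 1.687 = 21.99 m
P_hyd = ρgQH = 999.9·9.81·0.157·21.99 = 33.86 kW
P_shaft = P_hyd/η = 33.86/0.66 = 51.30 kW

P_shaft ≈ 51.3 kW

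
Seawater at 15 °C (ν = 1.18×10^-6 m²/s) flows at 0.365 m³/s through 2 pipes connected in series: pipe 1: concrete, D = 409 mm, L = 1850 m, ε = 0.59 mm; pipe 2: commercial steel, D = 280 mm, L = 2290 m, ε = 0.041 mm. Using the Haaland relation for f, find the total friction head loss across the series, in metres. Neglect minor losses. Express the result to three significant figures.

Pipe 1: V = 2.778 m/s, Re = 9.63×10^5, ε/D = 0.00144, f = 0.02177, h_1 = f(L/D)V²/2g = 38.73 m
Pipe 2: V = 5.928 m/s, Re = 1.41×10^6, ε/D = 1.46×10^-4, f = 0.01369, h_2 = f(L/D)V²/2g = 200.6 m
Series → Q common, losses add: H = Σh = 239.3 m

H ≈ 239 m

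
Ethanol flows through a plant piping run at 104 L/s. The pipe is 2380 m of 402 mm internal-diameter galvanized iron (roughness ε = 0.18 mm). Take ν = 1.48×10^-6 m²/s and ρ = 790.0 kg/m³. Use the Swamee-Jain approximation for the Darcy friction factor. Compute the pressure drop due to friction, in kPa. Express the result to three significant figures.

Δp ≈ 29.0 kPa

V = 4Q/(πD²) = 4·0.104/(π·0.402²) = 0.8194 m/s
Re = VD/ν = 0.8194·0.402/1.48×10^-6 = 2.23×10^5 → turbulent
ε/D = 0.18/402 = 4.48×10^-4
Swamee-Jain: f = 0.01847
h_f = f(L/D)V²/(2g) = 0.01847·(2380/0.402)·0.8194²/(2·9.81) = 3.742 m
Δp = ρg·h_f = 790.0·9.81·3.742 = 29.00 kPa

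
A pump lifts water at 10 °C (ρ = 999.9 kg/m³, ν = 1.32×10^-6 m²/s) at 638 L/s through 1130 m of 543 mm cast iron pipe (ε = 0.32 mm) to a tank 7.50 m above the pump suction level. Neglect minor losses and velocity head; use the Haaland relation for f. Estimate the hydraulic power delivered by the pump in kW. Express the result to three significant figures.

V = 4Q/(πD²) = 2.755 m/s; Re = 1.13×10^6; ε/D = 5.89×10^-4; f = 0.01771
h_f = f(L/D)V²/2g = 14.26 m
Total head H = z + h_f = 7.50 + 14.26 = 21.76 m
P_hyd = ρgQH = 999.9·9.81·0.638·21.76 = 136.2 kW

P_hyd ≈ 136 kW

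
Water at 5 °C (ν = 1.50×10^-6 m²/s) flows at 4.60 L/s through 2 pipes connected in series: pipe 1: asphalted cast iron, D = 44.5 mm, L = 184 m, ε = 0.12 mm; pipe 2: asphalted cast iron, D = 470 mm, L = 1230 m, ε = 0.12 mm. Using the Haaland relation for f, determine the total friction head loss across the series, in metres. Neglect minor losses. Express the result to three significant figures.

Pipe 1: V = 2.958 m/s, Re = 8.77×10^4, ε/D = 0.00270, f = 0.02687, h_1 = f(L/D)V²/2g = 49.53 m
Pipe 2: V = 0.02651 m/s, Re = 8310, ε/D = 2.55×10^-4, f = 0.03279, h_2 = f(L/D)V²/2g = 0.003074 m
Series → Q common, losses add: H = Σh = 49.53 m

H ≈ 49.5 m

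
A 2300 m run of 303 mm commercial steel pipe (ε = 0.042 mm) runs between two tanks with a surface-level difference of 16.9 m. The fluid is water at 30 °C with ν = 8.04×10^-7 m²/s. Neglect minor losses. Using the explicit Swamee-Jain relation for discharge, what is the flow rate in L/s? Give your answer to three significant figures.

Q ≈ 125 L/s

Swamee-Jain (Type II): Q = -0.965·√(gD⁵h_f/L)·ln[ε/(3.7D) + √(3.17ν²L/(gD³h_f))]
√(gD⁵h_f/L) = √(9.81·0.303⁵·16.9/2300) = 0.01357
ε/(3.7D) = 3.75×10^-5; √(3.17ν²L/(gD³h_f)) = 3.20×10^-5
Q = -0.965·0.01357·ln(6.943×10^-5) = 0.1254 m³/s
Check: V = 1.74 m/s, Re = 6.55×10^5, f = 0.01452, h_f = 17.0 m ≈ 16.9 m ✓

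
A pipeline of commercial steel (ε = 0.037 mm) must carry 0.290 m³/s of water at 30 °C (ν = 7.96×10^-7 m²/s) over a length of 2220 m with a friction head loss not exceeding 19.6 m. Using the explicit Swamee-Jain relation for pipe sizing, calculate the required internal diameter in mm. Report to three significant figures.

Swamee-Jain (Type III): D = 0.66·[ε^1.25·(LQ²/(gh_f))^4.75 + ν·Q^9.4·(L/(gh_f))^5.2]^0.04
LQ²/(gh_f) = 0.9710; L/(gh_f) = 11.55
Term 1 = ε^1.25·(…)^4.75 = 2.51×10^-6; Term 2 = ν·Q^9.4·(…)^5.2 = 2.36×10^-6
D = 0.66·(2.51×10^-6 + 2.36×10^-6)^0.04 = 0.4046 m = 405 mm
Check: V = 2.26 m/s, Re = 1.15×10^6, f = 0.01323, h_f = 18.8 m ≈ 19.6 m ✓

D ≈ 405 mm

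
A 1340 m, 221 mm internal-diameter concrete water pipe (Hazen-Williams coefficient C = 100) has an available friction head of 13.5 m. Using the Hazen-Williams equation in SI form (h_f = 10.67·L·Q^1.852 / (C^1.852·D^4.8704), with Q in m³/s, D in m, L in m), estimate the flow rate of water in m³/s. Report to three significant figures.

Q ≈ 0.0439 m³/s

Rearranging: Q = [h_f·C^1.852·D^4.8704 / (10.67·L)]^(1/1.852)
Q = [13.5·100^1.852·0.221^4.8704 / (10.67·1340)]^0.540 = 0.04391 m³/s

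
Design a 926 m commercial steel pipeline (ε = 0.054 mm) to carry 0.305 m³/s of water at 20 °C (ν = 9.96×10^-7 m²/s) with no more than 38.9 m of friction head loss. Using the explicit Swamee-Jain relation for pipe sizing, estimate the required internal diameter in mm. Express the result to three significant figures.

Swamee-Jain (Type III): D = 0.66·[ε^1.25·(LQ²/(gh_f))^4.75 + ν·Q^9.4·(L/(gh_f))^5.2]^0.04
LQ²/(gh_f) = 0.2257; L/(gh_f) = 2.427
Term 1 = ε^1.25·(…)^4.75 = 3.94×10^-9; Term 2 = ν·Q^9.4·(…)^5.2 = 1.42×10^-9
D = 0.66·(3.94×10^-9 + 1.42×10^-9)^0.04 = 0.3081 m = 308 mm
Check: V = 4.09 m/s, Re = 1.27×10^6, f = 0.01430, h_f = 36.7 m ≈ 38.9 m ✓

D ≈ 308 mm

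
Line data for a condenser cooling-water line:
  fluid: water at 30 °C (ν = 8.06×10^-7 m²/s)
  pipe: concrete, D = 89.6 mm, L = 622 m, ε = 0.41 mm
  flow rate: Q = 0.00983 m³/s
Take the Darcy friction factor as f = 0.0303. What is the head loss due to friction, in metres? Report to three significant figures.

V = 4Q/(πD²) = 4·0.00983/(π·0.0896²) = 1.559 m/s
h_f = f(L/D)V²/(2g) = 0.03030·(622/0.0896)·1.559²/(2·9.81) = 26.06 m

h_f ≈ 26.1 m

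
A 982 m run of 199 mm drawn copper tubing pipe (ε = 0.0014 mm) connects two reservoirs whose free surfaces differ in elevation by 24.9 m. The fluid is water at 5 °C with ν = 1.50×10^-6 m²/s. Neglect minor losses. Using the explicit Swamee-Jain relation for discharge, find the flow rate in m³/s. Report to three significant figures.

Swamee-Jain (Type II): Q = -0.965·√(gD⁵h_f/L)·ln[ε/(3.7D) + √(3.17ν²L/(gD³h_f))]
√(gD⁵h_f/L) = √(9.81·0.199⁵·24.9/982) = 0.008811
ε/(3.7D) = 1.90×10^-6; √(3.17ν²L/(gD³h_f)) = 6.03×10^-5
Q = -0.965·0.008811·ln(6.222×10^-5) = 0.08234 m³/s
Check: V = 2.65 m/s, Re = 3.51×10^5, f = 0.01405, h_f = 24.8 m ≈ 24.9 m ✓

Q ≈ 0.0823 m³/s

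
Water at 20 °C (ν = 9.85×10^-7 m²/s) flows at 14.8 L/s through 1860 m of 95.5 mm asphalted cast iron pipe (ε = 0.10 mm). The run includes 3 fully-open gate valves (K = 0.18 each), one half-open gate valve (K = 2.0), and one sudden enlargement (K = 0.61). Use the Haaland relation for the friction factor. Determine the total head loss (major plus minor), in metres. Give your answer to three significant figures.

V = 4Q/(πD²) = 2.066 m/s; V²/2g = 0.2176 m
Re = 2.00×10^5, ε/D = 0.00105 → f = 0.02110 (Haaland)
Major: h_f = f(L/D)·V²/2g = 0.02110·19476·0.2176 = 89.40 m
Minor: ΣK = 3.15; h_m = ΣK·V²/2g = 0.6854 m
Total H_L = 89.40 + 0.6854 = 90.09 m

H_L ≈ 90.1 m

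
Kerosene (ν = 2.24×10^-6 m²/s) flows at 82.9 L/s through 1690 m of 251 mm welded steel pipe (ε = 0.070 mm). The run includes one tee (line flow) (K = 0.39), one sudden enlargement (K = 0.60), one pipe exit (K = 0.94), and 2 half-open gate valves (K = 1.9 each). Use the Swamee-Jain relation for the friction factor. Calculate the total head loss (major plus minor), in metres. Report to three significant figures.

H_L ≈ 18.0 m

V = 4Q/(πD²) = 1.675 m/s; V²/2g = 0.1431 m
Re = 1.88×10^5, ε/D = 2.79×10^-4 → f = 0.01779 (Swamee-Jain)
Major: h_f = f(L/D)·V²/2g = 0.01779·6733·0.1431 = 17.14 m
Minor: ΣK = 5.73; h_m = ΣK·V²/2g = 0.8198 m
Total H_L = 17.14 + 0.8198 = 17.96 m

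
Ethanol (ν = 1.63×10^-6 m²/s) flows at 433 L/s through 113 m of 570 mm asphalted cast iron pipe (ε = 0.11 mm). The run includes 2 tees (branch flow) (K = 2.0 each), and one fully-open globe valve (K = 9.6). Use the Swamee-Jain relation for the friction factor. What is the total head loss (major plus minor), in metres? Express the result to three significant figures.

V = 4Q/(πD²) = 1.697 m/s; V²/2g = 0.1468 m
Re = 5.93×10^5, ε/D = 1.93×10^-4 → f = 0.01523 (Swamee-Jain)
Major: h_f = f(L/D)·V²/2g = 0.01523·198.2·0.1468 = 0.4430 m
Minor: ΣK = 13.6; h_m = ΣK·V²/2g = 1.996 m
Total H_L = 0.4430 + 1.996 = 2.439 m

H_L ≈ 2.44 m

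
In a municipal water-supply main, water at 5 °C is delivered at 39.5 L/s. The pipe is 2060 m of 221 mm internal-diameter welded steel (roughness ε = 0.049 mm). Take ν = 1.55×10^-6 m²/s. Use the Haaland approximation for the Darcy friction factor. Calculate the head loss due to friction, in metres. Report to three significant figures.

h_f ≈ 8.94 m

V = 4Q/(πD²) = 4·0.0395/(π·0.221²) = 1.030 m/s
Re = VD/ν = 1.030·0.221/1.55×10^-6 = 1.47×10^5 → turbulent
ε/D = 0.049/221 = 2.22×10^-4
Haaland: f = 0.01775
h_f = f(L/D)V²/(2g) = 0.01775·(2060/0.221)·1.030²/(2·9.81) = 8.940 m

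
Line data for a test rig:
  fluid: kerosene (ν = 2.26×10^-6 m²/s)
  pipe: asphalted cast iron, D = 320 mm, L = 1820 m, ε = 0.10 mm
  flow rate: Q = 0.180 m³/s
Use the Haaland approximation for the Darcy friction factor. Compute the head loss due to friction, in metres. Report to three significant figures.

h_f ≈ 24.4 m

V = 4Q/(πD²) = 4·0.180/(π·0.320²) = 2.238 m/s
Re = VD/ν = 2.238·0.320/2.26×10^-6 = 3.17×10^5 → turbulent
ε/D = 0.10/320 = 3.13×10^-4
Haaland: f = 0.01681
h_f = f(L/D)V²/(2g) = 0.01681·(1820/0.320)·2.238²/(2·9.81) = 24.41 m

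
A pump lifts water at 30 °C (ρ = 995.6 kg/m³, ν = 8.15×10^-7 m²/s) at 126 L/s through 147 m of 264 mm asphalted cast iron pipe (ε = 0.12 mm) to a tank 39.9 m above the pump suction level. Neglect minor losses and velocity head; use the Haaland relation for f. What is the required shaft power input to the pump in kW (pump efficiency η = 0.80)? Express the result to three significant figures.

V = 4Q/(πD²) = 2.302 m/s; Re = 7.46×10^5; ε/D = 4.55×10^-4; f = 0.01700
h_f = f(L/D)V²/2g = 2.557 m
Total head H = z + h_f = 39.9 + 2.557 = 42.46 m
P_hyd = ρgQH = 995.6·9.81·0.126·42.46 = 52.25 kW
P_shaft = P_hyd/η = 52.25/0.80 = 65.31 kW

P_shaft ≈ 65.3 kW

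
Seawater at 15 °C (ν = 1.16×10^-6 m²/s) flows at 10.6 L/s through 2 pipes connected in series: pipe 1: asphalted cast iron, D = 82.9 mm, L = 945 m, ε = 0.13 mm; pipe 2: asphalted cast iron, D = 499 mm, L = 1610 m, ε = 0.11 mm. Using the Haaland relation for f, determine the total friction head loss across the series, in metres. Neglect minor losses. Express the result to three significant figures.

H ≈ 52.2 m

Pipe 1: V = 1.964 m/s, Re = 1.40×10^5, ε/D = 0.00157, f = 0.02331, h_1 = f(L/D)V²/2g = 52.22 m
Pipe 2: V = 0.05420 m/s, Re = 2.33×10^4, ε/D = 2.20×10^-4, f = 0.02520, h_2 = f(L/D)V²/2g = 0.01217 m
Series → Q common, losses add: H = Σh = 52.23 m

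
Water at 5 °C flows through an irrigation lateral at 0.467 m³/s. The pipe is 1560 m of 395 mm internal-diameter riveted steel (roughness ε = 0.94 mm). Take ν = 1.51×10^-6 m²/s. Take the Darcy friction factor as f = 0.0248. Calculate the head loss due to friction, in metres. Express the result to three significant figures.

V = 4Q/(πD²) = 4·0.467/(π·0.395²) = 3.811 m/s
h_f = f(L/D)V²/(2g) = 0.02480·(1560/0.395)·3.811²/(2·9.81) = 72.50 m

h_f ≈ 72.5 m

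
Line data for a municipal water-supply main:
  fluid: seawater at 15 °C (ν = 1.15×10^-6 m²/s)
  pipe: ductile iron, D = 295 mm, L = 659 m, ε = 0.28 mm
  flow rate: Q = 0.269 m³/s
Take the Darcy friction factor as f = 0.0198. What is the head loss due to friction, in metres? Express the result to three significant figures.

h_f ≈ 34.9 m

V = 4Q/(πD²) = 4·0.269/(π·0.295²) = 3.936 m/s
h_f = f(L/D)V²/(2g) = 0.01980·(659/0.295)·3.936²/(2·9.81) = 34.92 m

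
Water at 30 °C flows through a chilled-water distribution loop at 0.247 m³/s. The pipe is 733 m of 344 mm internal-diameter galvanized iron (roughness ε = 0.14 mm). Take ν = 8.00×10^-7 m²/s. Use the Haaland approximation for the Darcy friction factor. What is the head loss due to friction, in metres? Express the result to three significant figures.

h_f ≈ 12.6 m

V = 4Q/(πD²) = 4·0.247/(π·0.344²) = 2.658 m/s
Re = VD/ν = 2.658·0.344/8.00×10^-7 = 1.14×10^6 → turbulent
ε/D = 0.14/344 = 4.07×10^-4
Haaland: f = 0.01644
h_f = f(L/D)V²/(2g) = 0.01644·(733/0.344)·2.658²/(2·9.81) = 12.61 m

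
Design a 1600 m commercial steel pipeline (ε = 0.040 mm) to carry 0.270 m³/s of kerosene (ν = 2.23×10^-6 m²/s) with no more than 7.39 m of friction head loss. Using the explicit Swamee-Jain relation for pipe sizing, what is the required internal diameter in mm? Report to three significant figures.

Swamee-Jain (Type III): D = 0.66·[ε^1.25·(LQ²/(gh_f))^4.75 + ν·Q^9.4·(L/(gh_f))^5.2]^0.04
LQ²/(gh_f) = 1.609; L/(gh_f) = 22.07
Term 1 = ε^1.25·(…)^4.75 = 3.05×10^-5; Term 2 = ν·Q^9.4·(…)^5.2 = 9.79×10^-5
D = 0.66·(3.05×10^-5 + 9.79×10^-5)^0.04 = 0.4612 m = 461 mm
Check: V = 1.62 m/s, Re = 3.34×10^5, f = 0.01508, h_f = 6.96 m ≈ 7.39 m ✓

D ≈ 461 mm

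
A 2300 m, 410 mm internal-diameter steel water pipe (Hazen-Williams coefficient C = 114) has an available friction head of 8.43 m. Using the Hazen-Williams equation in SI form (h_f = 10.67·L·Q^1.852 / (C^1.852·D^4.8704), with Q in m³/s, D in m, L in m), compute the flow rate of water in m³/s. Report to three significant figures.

Rearranging: Q = [h_f·C^1.852·D^4.8704 / (10.67·L)]^(1/1.852)
Q = [8.43·114^1.852·0.410^4.8704 / (10.67·2300)]^0.540 = 0.1473 m³/s

Q ≈ 0.147 m³/s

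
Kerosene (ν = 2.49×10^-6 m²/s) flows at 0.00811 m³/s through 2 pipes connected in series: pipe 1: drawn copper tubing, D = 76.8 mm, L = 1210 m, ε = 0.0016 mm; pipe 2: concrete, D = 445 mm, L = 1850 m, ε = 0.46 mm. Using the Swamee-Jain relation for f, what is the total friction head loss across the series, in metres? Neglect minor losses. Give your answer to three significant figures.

H ≈ 50.5 m

Pipe 1: V = 1.751 m/s, Re = 5.40×10^4, ε/D = 2.08×10^-5, f = 0.02050, h_1 = f(L/D)V²/2g = 50.44 m
Pipe 2: V = 0.05214 m/s, Re = 9320, ε/D = 0.00103, f = 0.03328, h_2 = f(L/D)V²/2g = 0.01917 m
Series → Q common, losses add: H = Σh = 50.46 m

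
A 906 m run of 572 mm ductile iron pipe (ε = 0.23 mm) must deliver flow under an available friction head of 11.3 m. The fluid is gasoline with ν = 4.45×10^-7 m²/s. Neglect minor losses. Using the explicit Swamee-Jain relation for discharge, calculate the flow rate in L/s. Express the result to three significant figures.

Swamee-Jain (Type II): Q = -0.965·√(gD⁵h_f/L)·ln[ε/(3.7D) + √(3.17ν²L/(gD³h_f))]
√(gD⁵h_f/L) = √(9.81·0.572⁵·11.3/906) = 0.08656
ε/(3.7D) = 1.09×10^-4; √(3.17ν²L/(gD³h_f)) = 5.24×10^-6
Q = -0.965·0.08656·ln(1.139×10^-4) = 0.7584 m³/s
Check: V = 2.95 m/s, Re = 3.79×10^6, f = 0.01613, h_f = 11.3 m ≈ 11.3 m ✓

Q ≈ 758 L/s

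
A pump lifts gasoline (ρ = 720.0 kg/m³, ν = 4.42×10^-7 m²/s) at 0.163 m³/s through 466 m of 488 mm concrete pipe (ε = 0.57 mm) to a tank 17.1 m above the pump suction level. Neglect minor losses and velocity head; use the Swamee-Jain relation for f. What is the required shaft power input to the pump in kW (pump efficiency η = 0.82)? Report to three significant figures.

V = 4Q/(πD²) = 0.8715 m/s; Re = 9.62×10^5; ε/D = 0.00117; f = 0.02077
h_f = f(L/D)V²/2g = 0.7678 m
Total head H = z + h_f = 17.1 + 0.7678 = 17.87 m
P_hyd = ρgQH = 720.0·9.81·0.163·17.87 = 20.57 kW
P_shaft = P_hyd/η = 20.57/0.82 = 25.09 kW

P_shaft ≈ 25.1 kW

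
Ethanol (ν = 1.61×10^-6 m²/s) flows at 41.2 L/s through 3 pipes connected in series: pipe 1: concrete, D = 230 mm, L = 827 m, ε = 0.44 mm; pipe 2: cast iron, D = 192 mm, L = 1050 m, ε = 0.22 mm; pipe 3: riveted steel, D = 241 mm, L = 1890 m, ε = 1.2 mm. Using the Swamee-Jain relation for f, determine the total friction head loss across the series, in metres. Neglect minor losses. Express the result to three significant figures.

H ≈ 27.0 m

Pipe 1: V = 0.9916 m/s, Re = 1.42×10^5, ε/D = 0.00191, f = 0.02461, h_1 = f(L/D)V²/2g = 4.435 m
Pipe 2: V = 1.423 m/s, Re = 1.70×10^5, ε/D = 0.00115, f = 0.02196, h_2 = f(L/D)V²/2g = 12.39 m
Pipe 3: V = 0.9032 m/s, Re = 1.35×10^5, ε/D = 0.00498, f = 0.03125, h_3 = f(L/D)V²/2g = 10.19 m
Series → Q common, losses add: H = Σh = 27.02 m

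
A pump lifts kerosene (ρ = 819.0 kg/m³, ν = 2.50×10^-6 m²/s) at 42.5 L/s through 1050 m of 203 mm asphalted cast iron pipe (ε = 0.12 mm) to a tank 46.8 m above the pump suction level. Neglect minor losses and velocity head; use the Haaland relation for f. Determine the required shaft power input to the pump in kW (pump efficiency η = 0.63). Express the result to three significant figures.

P_shaft ≈ 30.4 kW

V = 4Q/(πD²) = 1.313 m/s; Re = 1.07×10^5; ε/D = 5.91×10^-4; f = 0.02029
h_f = f(L/D)V²/2g = 9.223 m
Total head H = z + h_f = 46.8 + 9.223 = 56.02 m
P_hyd = ρgQH = 819.0·9.81·0.0425·56.02 = 19.13 kW
P_shaft = P_hyd/η = 19.13/0.63 = 30.36 kW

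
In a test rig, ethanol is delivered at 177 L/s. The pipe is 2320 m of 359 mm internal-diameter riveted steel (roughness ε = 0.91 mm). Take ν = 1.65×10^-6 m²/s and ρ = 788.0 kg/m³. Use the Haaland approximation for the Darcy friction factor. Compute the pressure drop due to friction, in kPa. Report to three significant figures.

Δp ≈ 198 kPa

V = 4Q/(πD²) = 4·0.177/(π·0.359²) = 1.749 m/s
Re = VD/ν = 1.749·0.359/1.65×10^-6 = 3.80×10^5 → turbulent
ε/D = 0.91/359 = 0.00253
Haaland: f = 0.02538
h_f = f(L/D)V²/(2g) = 0.02538·(2320/0.359)·1.749²/(2·9.81) = 25.56 m
Δp = ρg·h_f = 788.0·9.81·25.56 = 197.6 kPa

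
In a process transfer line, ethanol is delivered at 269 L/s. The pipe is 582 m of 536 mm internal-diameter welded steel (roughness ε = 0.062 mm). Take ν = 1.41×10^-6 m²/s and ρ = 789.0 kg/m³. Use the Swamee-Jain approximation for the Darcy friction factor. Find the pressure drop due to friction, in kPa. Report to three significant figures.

V = 4Q/(πD²) = 4·0.269/(π·0.536²) = 1.192 m/s
Re = VD/ν = 1.192·0.536/1.41×10^-6 = 4.53×10^5 → turbulent
ε/D = 0.062/536 = 1.16×10^-4
Swamee-Jain: f = 0.01481
h_f = f(L/D)V²/(2g) = 0.01481·(582/0.536)·1.192²/(2·9.81) = 1.165 m
Δp = ρg·h_f = 789.0·9.81·1.165 = 9.016 kPa

Δp ≈ 9.02 kPa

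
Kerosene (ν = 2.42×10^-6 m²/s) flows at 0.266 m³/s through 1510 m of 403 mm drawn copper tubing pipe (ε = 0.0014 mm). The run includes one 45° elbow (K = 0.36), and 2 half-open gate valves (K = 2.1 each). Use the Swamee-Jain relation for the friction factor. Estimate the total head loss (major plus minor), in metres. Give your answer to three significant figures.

H_L ≈ 12.7 m

V = 4Q/(πD²) = 2.085 m/s; V²/2g = 0.2216 m
Re = 3.47×10^5, ε/D = 3.47×10^-6 → f = 0.01403 (Swamee-Jain)
Major: h_f = f(L/D)·V²/2g = 0.01403·3747·0.2216 = 11.65 m
Minor: ΣK = 4.56; h_m = ΣK·V²/2g = 1.011 m
Total H_L = 11.65 + 1.011 = 12.66 m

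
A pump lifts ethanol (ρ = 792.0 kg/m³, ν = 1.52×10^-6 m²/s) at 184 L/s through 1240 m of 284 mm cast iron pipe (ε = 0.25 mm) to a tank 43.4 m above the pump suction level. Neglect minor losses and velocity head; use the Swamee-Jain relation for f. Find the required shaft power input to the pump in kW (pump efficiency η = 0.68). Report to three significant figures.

V = 4Q/(πD²) = 2.905 m/s; Re = 5.43×10^5; ε/D = 8.80×10^-4; f = 0.01976
h_f = f(L/D)V²/2g = 37.11 m
Total head H = z + h_f = 43.4 + 37.11 = 80.51 m
P_hyd = ρgQH = 792.0·9.81·0.184·80.51 = 115.1 kW
P_shaft = P_hyd/η = 115.1/0.68 = 169.2 kW

P_shaft ≈ 169 kW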